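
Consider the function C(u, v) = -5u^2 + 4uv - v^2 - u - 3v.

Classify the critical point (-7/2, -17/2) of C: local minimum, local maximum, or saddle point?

The Hessian of C is constant: H = [[-10, 4], [4, -2]].
det(H) = (-10)·(-2) − 4² = 4.
det(H) > 0 and tr(H) = -12 < 0, so H is negative definite and the point is a local maximum.

local maximum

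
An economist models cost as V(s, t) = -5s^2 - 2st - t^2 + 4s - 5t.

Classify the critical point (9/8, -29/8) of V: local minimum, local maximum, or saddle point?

The Hessian of V is constant: H = [[-10, -2], [-2, -2]].
det(H) = (-10)·(-2) − (-2)² = 16.
det(H) > 0 and tr(H) = -12 < 0, so H is negative definite and the point is a local maximum.

local maximum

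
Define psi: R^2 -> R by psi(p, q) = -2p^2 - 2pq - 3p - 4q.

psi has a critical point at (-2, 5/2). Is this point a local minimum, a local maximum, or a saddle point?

saddle point

The Hessian of psi is constant: H = [[-4, -2], [-2, 0]].
det(H) = (-4)·0 − (-2)² = -4.
Since det(H) < 0, H is indefinite and the critical point is a saddle point.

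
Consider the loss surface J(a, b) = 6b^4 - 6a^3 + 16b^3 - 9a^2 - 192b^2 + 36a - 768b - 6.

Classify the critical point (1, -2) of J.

local maximum

The mixed partial ∂²J/∂a∂b is 0, so the Hessian at any point is diag(J_aa, J_bb) = diag(-18(2a + 1), 24(3b^2 + 4b - 16)).
At (1, -2): H = diag(-54, -288).
Both eigenvalues are negative, so H is negative definite: a local maximum.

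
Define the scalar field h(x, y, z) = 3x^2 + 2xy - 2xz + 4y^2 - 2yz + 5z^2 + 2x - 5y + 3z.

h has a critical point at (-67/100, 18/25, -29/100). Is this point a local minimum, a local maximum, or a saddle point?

local minimum

The Hessian is constant: H = [[6, 2, -2], [2, 8, -2], [-2, -2, 10]].
Leading principal minors: Δ₁ = 6, Δ₂ = 44, Δ₃ = 400.
All leading minors are positive, so H is positive definite: a local minimum.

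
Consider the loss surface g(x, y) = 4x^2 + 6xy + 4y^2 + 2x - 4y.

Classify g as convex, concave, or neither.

g is quadratic, so its Hessian is the constant matrix H = [[8, 6], [6, 8]].
det(H) = 28, tr(H) = 16.
det(H) > 0 and tr(H) > 0, so H is positive definite everywhere: convex.

convex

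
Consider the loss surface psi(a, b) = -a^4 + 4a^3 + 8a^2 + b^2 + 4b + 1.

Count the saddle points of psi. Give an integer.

psi separates as a function of a plus a function of b, so ∇psi=0 decouples.
∂psi/∂a = -4a(a - 4)(a + 1) = 0 at a ∈ {-1, 0, 4}; ∂psi/∂b = 2(b + 2) = 0 at b ∈ {-2}.
The Hessian is diagonal: diag(psi_aa, psi_bb). Second derivatives: psi_aa(-1)=-20, psi_aa(0)=16, psi_aa(4)=-80; psi_bb(-2)=2.
Saddle points occur where the two diagonal entries have opposite signs: (-1, -2), (4, -2). Count: 2.

2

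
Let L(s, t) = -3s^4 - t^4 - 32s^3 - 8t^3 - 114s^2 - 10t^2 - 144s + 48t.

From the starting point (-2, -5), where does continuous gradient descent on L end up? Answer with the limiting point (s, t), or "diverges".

L is separable, so gradient descent decouples: s follows -∂L/∂s, t follows -∂L/∂t.
∂L/∂s = -12(s + 1)(s + 3)(s + 4); at s=-2 this is 24, so s decreases.
∂L/∂t = -4(t - 1)(t + 3)(t + 4); at t=-5 this is 48, so t decreases.
The t-coordinate has no critical point in that direction and runs off to infinity.

diverges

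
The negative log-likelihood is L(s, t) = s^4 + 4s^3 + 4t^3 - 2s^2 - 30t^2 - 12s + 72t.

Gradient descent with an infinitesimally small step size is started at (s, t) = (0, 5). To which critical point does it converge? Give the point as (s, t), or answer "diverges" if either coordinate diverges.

(1, 3)

L is separable, so gradient descent decouples: s follows -∂L/∂s, t follows -∂L/∂t.
∂L/∂s = 4(s - 1)(s + 1)(s + 3); at s=0 this is -12, so s increases.
∂L/∂t = 12(t - 3)(t - 2); at t=5 this is 72, so t decreases.
s converges to its nearest critical value 1 (a local min of the s-part); t converges to 3. The iterate converges to (1, 3).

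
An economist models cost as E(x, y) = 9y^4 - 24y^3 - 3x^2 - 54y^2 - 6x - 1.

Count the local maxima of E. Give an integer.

E separates as a function of x plus a function of y, so ∇E=0 decouples.
∂E/∂x = -6(x + 1) = 0 at x ∈ {-1}; ∂E/∂y = 36y(y - 3)(y + 1) = 0 at y ∈ {-1, 0, 3}.
The Hessian is diagonal: diag(E_xx, E_yy). Second derivatives: E_xx(-1)=-6; E_yy(-1)=144, E_yy(0)=-108, E_yy(3)=432.
Local maxima occur where both diagonal entries negative: (-1, 0). Count: 1.

1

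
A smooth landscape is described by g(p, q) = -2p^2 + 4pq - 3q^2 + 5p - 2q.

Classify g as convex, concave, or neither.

concave

g is quadratic, so its Hessian is the constant matrix H = [[-4, 4], [4, -6]].
det(H) = 8, tr(H) = -10.
det(H) > 0 and tr(H) < 0, so H is negative definite everywhere: concave.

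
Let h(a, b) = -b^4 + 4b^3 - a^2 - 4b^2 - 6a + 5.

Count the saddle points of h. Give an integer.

h separates as a function of a plus a function of b, so ∇h=0 decouples.
∂h/∂a = -2(a + 3) = 0 at a ∈ {-3}; ∂h/∂b = -4b(b - 2)(b - 1) = 0 at b ∈ {0, 1, 2}.
The Hessian is diagonal: diag(h_aa, h_bb). Second derivatives: h_aa(-3)=-2; h_bb(0)=-8, h_bb(1)=4, h_bb(2)=-8.
Saddle points occur where the two diagonal entries have opposite signs: (-3, 1). Count: 1.

1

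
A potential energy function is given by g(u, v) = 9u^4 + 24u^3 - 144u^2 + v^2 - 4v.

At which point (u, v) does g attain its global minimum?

(-4, 2)

g(u,v) separates as P(u) + Q(v), so its minimum is min P + min Q.
P'(u) = 36u(u - 2)(u + 4) vanishes at u ∈ {-4, 0, 2}; Q'(v) = 2v - 4 vanishes at v ∈ {2}.
Local minima of P (where P''>0): P(-4)=-1536, P(2)=-240. Local minima of Q: Q(2)=-4.
So the global minimum of g is P(-4) + Q(2) = -1536 − 4 = -1540, attained at (-4, 2).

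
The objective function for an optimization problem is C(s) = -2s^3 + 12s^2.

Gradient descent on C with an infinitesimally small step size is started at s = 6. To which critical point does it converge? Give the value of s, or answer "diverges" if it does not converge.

diverges

C'(s) = -6s(s - 4), so C'(6) = -72.
Gradient descent moves in the -C' direction, i.e. s is increasing.
There is no critical point above s=6, and C' keeps the same sign, so the iterate runs off to +∞.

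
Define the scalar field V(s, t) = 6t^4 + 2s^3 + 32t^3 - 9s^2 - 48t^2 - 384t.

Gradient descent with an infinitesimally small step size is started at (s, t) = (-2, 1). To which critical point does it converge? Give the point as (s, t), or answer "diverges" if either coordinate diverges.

diverges

V is separable, so gradient descent decouples: s follows -∂V/∂s, t follows -∂V/∂t.
∂V/∂s = 6s(s - 3); at s=-2 this is 60, so s decreases.
∂V/∂t = 24(t - 2)(t + 2)(t + 4); at t=1 this is -360, so t increases.
The s-coordinate has no critical point in that direction and runs off to infinity.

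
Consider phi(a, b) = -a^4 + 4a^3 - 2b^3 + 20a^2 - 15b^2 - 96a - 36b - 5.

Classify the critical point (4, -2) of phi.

The mixed partial ∂²phi/∂a∂b is 0, so the Hessian at any point is diag(phi_aa, phi_bb) = diag(4(-3a^2 + 6a + 10), -6(2b + 5)).
At (4, -2): H = diag(-56, -6).
Both eigenvalues are negative, so H is negative definite: a local maximum.

local maximum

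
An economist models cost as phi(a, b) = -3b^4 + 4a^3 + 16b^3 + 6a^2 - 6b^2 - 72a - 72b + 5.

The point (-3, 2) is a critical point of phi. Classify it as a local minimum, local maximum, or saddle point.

saddle point

The mixed partial ∂²phi/∂a∂b is 0, so the Hessian at any point is diag(phi_aa, phi_bb) = diag(12(2a + 1), 12(-3b^2 + 8b - 1)).
At (-3, 2): H = diag(-60, 36).
The eigenvalues have opposite signs, so H is indefinite: a saddle point.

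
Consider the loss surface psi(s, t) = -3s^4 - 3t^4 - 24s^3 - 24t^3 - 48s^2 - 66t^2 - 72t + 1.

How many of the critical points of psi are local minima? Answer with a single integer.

1

psi separates as a function of s plus a function of t, so ∇psi=0 decouples.
∂psi/∂s = -12s(s + 2)(s + 4) = 0 at s ∈ {-4, -2, 0}; ∂psi/∂t = -12(t + 1)(t + 2)(t + 3) = 0 at t ∈ {-3, -2, -1}.
The Hessian is diagonal: diag(psi_ss, psi_tt). Second derivatives: psi_ss(-4)=-96, psi_ss(-2)=48, psi_ss(0)=-96; psi_tt(-3)=-24, psi_tt(-2)=12, psi_tt(-1)=-24.
Local minima occur where both diagonal entries positive: (-2, -2). Count: 1.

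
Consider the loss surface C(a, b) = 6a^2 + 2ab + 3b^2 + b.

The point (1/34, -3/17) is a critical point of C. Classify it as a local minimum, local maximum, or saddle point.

The Hessian of C is constant: H = [[12, 2], [2, 6]].
det(H) = 12·6 − 2² = 68.
det(H) > 0 and tr(H) = 18 > 0, so H is positive definite and the point is a local minimum.

local minimum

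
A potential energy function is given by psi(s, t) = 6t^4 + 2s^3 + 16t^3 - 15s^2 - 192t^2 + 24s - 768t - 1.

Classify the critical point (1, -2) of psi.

The mixed partial ∂²psi/∂s∂t is 0, so the Hessian at any point is diag(psi_ss, psi_tt) = diag(6(2s - 5), 24(3t^2 + 4t - 16)).
At (1, -2): H = diag(-18, -288).
Both eigenvalues are negative, so H is negative definite: a local maximum.

local maximum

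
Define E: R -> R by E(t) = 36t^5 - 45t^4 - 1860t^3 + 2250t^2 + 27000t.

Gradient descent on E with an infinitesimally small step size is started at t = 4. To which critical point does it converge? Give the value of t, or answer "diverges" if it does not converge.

E'(t) = 180(t - 5)(t - 3)(t + 2)(t + 5), so E'(4) = -9720.
Gradient descent moves in the -E' direction, i.e. t is increasing.
The nearest critical point in that direction is t = 5, where E'' = 25200 > 0 (a local minimum). The iterate converges there.

5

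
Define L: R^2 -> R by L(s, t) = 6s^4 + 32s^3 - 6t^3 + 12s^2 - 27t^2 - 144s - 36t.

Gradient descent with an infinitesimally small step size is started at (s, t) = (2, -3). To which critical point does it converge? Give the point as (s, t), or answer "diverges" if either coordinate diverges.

L is separable, so gradient descent decouples: s follows -∂L/∂s, t follows -∂L/∂t.
∂L/∂s = 24(s - 1)(s + 2)(s + 3); at s=2 this is 480, so s decreases.
∂L/∂t = -18(t + 1)(t + 2); at t=-3 this is -36, so t increases.
s converges to its nearest critical value 1 (a local min of the s-part); t converges to -2. The iterate converges to (1, -2).

(1, -2)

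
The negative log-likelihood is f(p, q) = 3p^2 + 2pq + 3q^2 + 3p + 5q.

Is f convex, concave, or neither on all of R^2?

f is quadratic, so its Hessian is the constant matrix H = [[6, 2], [2, 6]].
det(H) = 32, tr(H) = 12.
det(H) > 0 and tr(H) > 0, so H is positive definite everywhere: convex.

convex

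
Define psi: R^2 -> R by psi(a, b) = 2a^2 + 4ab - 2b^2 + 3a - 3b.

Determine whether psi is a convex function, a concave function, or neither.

psi is quadratic, so its Hessian is the constant matrix H = [[4, 4], [4, -4]].
det(H) = -32, tr(H) = 0.
det(H) < 0, so H is indefinite: neither convex nor concave.

neither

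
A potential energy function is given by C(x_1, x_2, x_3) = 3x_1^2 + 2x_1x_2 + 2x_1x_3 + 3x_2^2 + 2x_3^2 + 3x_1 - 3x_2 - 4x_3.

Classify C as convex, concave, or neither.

convex

C is quadratic, so its Hessian is the constant matrix H = [[6, 2, 2], [2, 6, 0], [2, 0, 4]].
Leading principal minors: 6, 32, 104.
All positive ⇒ H ≻ 0 ⇒ convex.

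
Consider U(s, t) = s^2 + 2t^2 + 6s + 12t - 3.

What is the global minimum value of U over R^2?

U(s,t) separates as P(s) + Q(t) − 3, so its minimum is min P + min Q − 3.
P'(s) = 2s + 6 vanishes at s ∈ {-3}; Q'(t) = 4(t + 3) vanishes at t ∈ {-3}.
Local minima of P (where P''>0): P(-3)=-9. Local minima of Q: Q(-3)=-18.
So the global minimum of U is P(-3) + Q(-3) − 3 = -9 − 18 − 3 = -30, attained at (-3, -3).

-30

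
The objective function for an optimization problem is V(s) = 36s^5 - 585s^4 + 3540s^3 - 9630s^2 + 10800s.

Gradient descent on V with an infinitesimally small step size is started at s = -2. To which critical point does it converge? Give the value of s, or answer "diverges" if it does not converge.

diverges

V'(s) = 180(s - 5)(s - 4)(s - 3)(s - 1), so V'(-2) = 113400.
Gradient descent moves in the -V' direction, i.e. s is decreasing.
There is no critical point below s=-2, and V' keeps the same sign, so the iterate runs off to −∞.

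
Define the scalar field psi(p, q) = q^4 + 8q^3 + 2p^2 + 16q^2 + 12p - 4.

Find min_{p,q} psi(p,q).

psi(p,q) separates as A(p) + B(q) − 4, so its minimum is min A + min B − 4.
A'(p) = 4p + 12 vanishes at p ∈ {-3}; B'(q) = 4q(q + 2)(q + 4) vanishes at q ∈ {-4, -2, 0}.
Local minima of A (where A''>0): A(-3)=-18. Local minima of B: B(-4)=0, B(0)=0.
So the global minimum of psi is A(-3) + B(-4) − 4 = -18 + 0 − 4 = -22, attained at (-3, -4).

-22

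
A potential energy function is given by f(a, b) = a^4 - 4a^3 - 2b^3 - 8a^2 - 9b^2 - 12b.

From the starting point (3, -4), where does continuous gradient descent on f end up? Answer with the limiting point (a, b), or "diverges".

f is separable, so gradient descent decouples: a follows -∂f/∂a, b follows -∂f/∂b.
∂f/∂a = 4a(a - 4)(a + 1); at a=3 this is -48, so a increases.
∂f/∂b = -6(b + 1)(b + 2); at b=-4 this is -36, so b increases.
a converges to its nearest critical value 4 (a local min of the a-part); b converges to -2. The iterate converges to (4, -2).

(4, -2)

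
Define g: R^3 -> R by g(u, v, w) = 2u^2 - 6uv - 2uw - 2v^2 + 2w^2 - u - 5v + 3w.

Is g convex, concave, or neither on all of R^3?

g is quadratic, so its Hessian is the constant matrix H = [[4, -6, -2], [-6, -4, 0], [-2, 0, 4]].
Leading principal minors: 4, -52, -192.
Neither pattern holds ⇒ H is indefinite ⇒ neither convex nor concave.

neither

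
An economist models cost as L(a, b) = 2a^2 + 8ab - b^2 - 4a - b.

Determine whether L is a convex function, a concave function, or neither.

L is quadratic, so its Hessian is the constant matrix H = [[4, 8], [8, -2]].
det(H) = -72, tr(H) = 2.
det(H) < 0, so H is indefinite: neither convex nor concave.

neither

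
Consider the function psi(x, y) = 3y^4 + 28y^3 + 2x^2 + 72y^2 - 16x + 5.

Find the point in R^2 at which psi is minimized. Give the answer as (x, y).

(4, 0)

psi(x,y) separates as P(x) + Q(y) + 5, so its minimum is min P + min Q + 5.
P'(x) = 4x - 16 vanishes at x ∈ {4}; Q'(y) = 12y(y + 3)(y + 4) vanishes at y ∈ {-4, -3, 0}.
Local minima of P (where P''>0): P(4)=-32. Local minima of Q: Q(-4)=128, Q(0)=0.
So the global minimum of psi is P(4) + Q(0) + 5 = -32 + 0 + 5 = -27, attained at (4, 0).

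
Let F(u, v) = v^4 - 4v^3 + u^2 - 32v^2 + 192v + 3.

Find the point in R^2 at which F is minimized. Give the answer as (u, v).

(0, -4)

F(u,v) separates as P(u) + Q(v) + 3, so its minimum is min P + min Q + 3.
P'(u) = 2u vanishes at u ∈ {0}; Q'(v) = 4(v - 4)(v - 3)(v + 4) vanishes at v ∈ {-4, 3, 4}.
Local minima of P (where P''>0): P(0)=0. Local minima of Q: Q(-4)=-768, Q(4)=256.
So the global minimum of F is P(0) + Q(-4) + 3 = 0 − 768 + 3 = -765, attained at (0, -4).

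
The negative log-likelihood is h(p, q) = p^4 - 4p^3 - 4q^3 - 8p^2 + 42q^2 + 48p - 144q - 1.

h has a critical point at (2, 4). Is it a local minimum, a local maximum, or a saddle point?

The mixed partial ∂²h/∂p∂q is 0, so the Hessian at any point is diag(h_pp, h_qq) = diag(4(3p^2 - 6p - 4), 12(-2q + 7)).
At (2, 4): H = diag(-16, -12).
Both eigenvalues are negative, so H is negative definite: a local maximum.

local maximum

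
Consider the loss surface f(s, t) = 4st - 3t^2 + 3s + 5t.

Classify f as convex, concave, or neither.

neither

f is quadratic, so its Hessian is the constant matrix H = [[0, 4], [4, -6]].
det(H) = -16, tr(H) = -6.
det(H) < 0, so H is indefinite: neither convex nor concave.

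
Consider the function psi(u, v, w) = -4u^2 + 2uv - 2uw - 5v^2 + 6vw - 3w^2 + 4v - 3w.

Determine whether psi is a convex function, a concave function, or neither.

concave

psi is quadratic, so its Hessian is the constant matrix H = [[-8, 2, -2], [2, -10, 6], [-2, 6, -6]].
Leading principal minors: -8, 76, -176.
Signs alternate −, +, − ⇒ H ≺ 0 ⇒ concave.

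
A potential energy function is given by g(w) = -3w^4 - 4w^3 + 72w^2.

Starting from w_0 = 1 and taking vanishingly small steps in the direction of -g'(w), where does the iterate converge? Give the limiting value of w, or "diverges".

g'(w) = -12w(w - 3)(w + 4), so g'(1) = 120.
Gradient descent moves in the -g' direction, i.e. w is decreasing.
The nearest critical point in that direction is w = 0, where g'' = 144 > 0 (a local minimum). The iterate converges there.

0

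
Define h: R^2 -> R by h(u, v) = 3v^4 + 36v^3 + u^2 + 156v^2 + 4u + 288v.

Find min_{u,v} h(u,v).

-196

h(u,v) separates as P(u) + Q(v), so its minimum is min P + min Q.
P'(u) = 2u + 4 vanishes at u ∈ {-2}; Q'(v) = 12(v + 2)(v + 3)(v + 4) vanishes at v ∈ {-4, -3, -2}.
Local minima of P (where P''>0): P(-2)=-4. Local minima of Q: Q(-4)=-192, Q(-2)=-192.
So the global minimum of h is P(-2) + Q(-4) = -4 − 192 = -196, attained at (-2, -4).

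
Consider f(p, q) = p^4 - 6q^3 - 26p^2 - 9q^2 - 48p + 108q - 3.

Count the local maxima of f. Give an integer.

1

f separates as a function of p plus a function of q, so ∇f=0 decouples.
∂f/∂p = 4(p - 4)(p + 1)(p + 3) = 0 at p ∈ {-3, -1, 4}; ∂f/∂q = -18(q - 2)(q + 3) = 0 at q ∈ {-3, 2}.
The Hessian is diagonal: diag(f_pp, f_qq). Second derivatives: f_pp(-3)=56, f_pp(-1)=-40, f_pp(4)=140; f_qq(-3)=90, f_qq(2)=-90.
Local maxima occur where both diagonal entries negative: (-1, 2). Count: 1.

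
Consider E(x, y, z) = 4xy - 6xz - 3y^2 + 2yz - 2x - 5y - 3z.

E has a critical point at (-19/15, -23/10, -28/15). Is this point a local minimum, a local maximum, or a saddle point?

saddle point

The Hessian is constant: H = [[0, 4, -6], [4, -6, 2], [-6, 2, 0]].
Leading principal minors: Δ₁ = 0, Δ₂ = -16, Δ₃ = 120.
The minors fit neither the all-positive nor the alternating-sign pattern, so H is indefinite: a saddle point.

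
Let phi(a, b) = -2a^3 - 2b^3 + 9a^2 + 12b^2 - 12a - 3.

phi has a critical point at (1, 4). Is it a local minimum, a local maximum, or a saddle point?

saddle point

The mixed partial ∂²phi/∂a∂b is 0, so the Hessian at any point is diag(phi_aa, phi_bb) = diag(6(-2a + 3), 12(-b + 2)).
At (1, 4): H = diag(6, -24).
The eigenvalues have opposite signs, so H is indefinite: a saddle point.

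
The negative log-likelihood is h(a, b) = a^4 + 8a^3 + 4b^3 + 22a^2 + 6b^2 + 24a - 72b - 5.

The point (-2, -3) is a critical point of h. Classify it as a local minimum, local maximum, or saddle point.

local maximum

The mixed partial ∂²h/∂a∂b is 0, so the Hessian at any point is diag(h_aa, h_bb) = diag(4(3a^2 + 12a + 11), 12(2b + 1)).
At (-2, -3): H = diag(-4, -60).
Both eigenvalues are negative, so H is negative definite: a local maximum.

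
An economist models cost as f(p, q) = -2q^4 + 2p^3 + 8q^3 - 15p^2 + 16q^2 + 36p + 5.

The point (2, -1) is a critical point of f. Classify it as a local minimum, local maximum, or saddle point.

local maximum

The mixed partial ∂²f/∂p∂q is 0, so the Hessian at any point is diag(f_pp, f_qq) = diag(6(2p - 5), 8(-3q^2 + 6q + 4)).
At (2, -1): H = diag(-6, -40).
Both eigenvalues are negative, so H is negative definite: a local maximum.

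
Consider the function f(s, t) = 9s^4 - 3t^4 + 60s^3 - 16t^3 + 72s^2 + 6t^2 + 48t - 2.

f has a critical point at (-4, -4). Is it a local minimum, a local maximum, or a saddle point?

saddle point

The mixed partial ∂²f/∂s∂t is 0, so the Hessian at any point is diag(f_ss, f_tt) = diag(36(3s^2 + 10s + 4), 12(-3t^2 - 8t + 1)).
At (-4, -4): H = diag(432, -180).
The eigenvalues have opposite signs, so H is indefinite: a saddle point.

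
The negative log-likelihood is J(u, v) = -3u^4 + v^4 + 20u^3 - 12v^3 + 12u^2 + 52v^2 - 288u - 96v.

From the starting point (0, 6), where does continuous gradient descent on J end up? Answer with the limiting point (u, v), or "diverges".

J is separable, so gradient descent decouples: u follows -∂J/∂u, v follows -∂J/∂v.
∂J/∂u = -12(u - 4)(u - 3)(u + 2); at u=0 this is -288, so u increases.
∂J/∂v = 4(v - 4)(v - 3)(v - 2); at v=6 this is 96, so v decreases.
u converges to its nearest critical value 3 (a local min of the u-part); v converges to 4. The iterate converges to (3, 4).

(3, 4)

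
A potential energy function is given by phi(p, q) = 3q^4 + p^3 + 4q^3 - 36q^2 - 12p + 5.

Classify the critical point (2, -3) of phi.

local minimum

The mixed partial ∂²phi/∂p∂q is 0, so the Hessian at any point is diag(phi_pp, phi_qq) = diag(6p, 12(3q^2 + 2q - 6)).
At (2, -3): H = diag(12, 180).
Both eigenvalues are positive, so H is positive definite: a local minimum.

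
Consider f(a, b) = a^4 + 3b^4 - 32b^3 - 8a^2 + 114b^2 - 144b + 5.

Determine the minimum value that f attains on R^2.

f(a,b) separates as P(a) + Q(b) + 5, so its minimum is min P + min Q + 5.
P'(a) = 4a(a - 2)(a + 2) vanishes at a ∈ {-2, 0, 2}; Q'(b) = 12(b - 4)(b - 3)(b - 1) vanishes at b ∈ {1, 3, 4}.
Local minima of P (where P''>0): P(-2)=-16, P(2)=-16. Local minima of Q: Q(1)=-59, Q(4)=-32.
So the global minimum of f is P(-2) + Q(1) + 5 = -16 − 59 + 5 = -70, attained at (-2, 1).

-70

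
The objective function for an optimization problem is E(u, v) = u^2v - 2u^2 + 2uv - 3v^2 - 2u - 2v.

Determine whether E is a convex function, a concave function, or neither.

neither

The term u^2v is cubic, so the Hessian is not constant.
∂²E/∂u² = 2v - 4, which takes both signs as v varies (negative for sufficiently negative v). A diagonal entry of the Hessian changing sign means the Hessian is neither positive- nor negative-semidefinite on all of R^2.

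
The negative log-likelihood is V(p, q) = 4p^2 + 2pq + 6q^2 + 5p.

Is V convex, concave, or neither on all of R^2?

V is quadratic, so its Hessian is the constant matrix H = [[8, 2], [2, 12]].
det(H) = 92, tr(H) = 20.
det(H) > 0 and tr(H) > 0, so H is positive definite everywhere: convex.

convex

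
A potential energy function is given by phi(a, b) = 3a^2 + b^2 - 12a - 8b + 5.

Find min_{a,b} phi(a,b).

-23

phi(a,b) separates as P(a) + Q(b) + 5, so its minimum is min P + min Q + 5.
P'(a) = 6a - 12 vanishes at a ∈ {2}; Q'(b) = 2b - 8 vanishes at b ∈ {4}.
Local minima of P (where P''>0): P(2)=-12. Local minima of Q: Q(4)=-16.
So the global minimum of phi is P(2) + Q(4) + 5 = -12 − 16 + 5 = -23, attained at (2, 4).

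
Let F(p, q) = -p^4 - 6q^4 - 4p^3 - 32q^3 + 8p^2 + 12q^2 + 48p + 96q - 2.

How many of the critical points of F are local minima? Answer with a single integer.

1

F separates as a function of p plus a function of q, so ∇F=0 decouples.
∂F/∂p = -4(p - 2)(p + 2)(p + 3) = 0 at p ∈ {-3, -2, 2}; ∂F/∂q = -24(q - 1)(q + 1)(q + 4) = 0 at q ∈ {-4, -1, 1}.
The Hessian is diagonal: diag(F_pp, F_qq). Second derivatives: F_pp(-3)=-20, F_pp(-2)=16, F_pp(2)=-80; F_qq(-4)=-360, F_qq(-1)=144, F_qq(1)=-240.
Local minima occur where both diagonal entries positive: (-2, -1). Count: 1.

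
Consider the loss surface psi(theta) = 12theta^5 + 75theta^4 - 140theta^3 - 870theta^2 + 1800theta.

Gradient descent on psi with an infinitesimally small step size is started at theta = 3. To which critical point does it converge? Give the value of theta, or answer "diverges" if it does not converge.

psi'(theta) = 60(theta - 2)(theta - 1)(theta + 3)(theta + 5), so psi'(3) = 5760.
Gradient descent moves in the -psi' direction, i.e. theta is decreasing.
The nearest critical point in that direction is theta = 2, where psi'' = 2100 > 0 (a local minimum). The iterate converges there.

2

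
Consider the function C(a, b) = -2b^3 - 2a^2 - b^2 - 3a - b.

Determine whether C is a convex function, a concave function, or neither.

neither

The term -2b^3 is cubic, so the Hessian is not constant.
∂²C/∂b² = -12b - 2, which takes both signs as b varies (negative for sufficiently large b). A diagonal entry of the Hessian changing sign means the Hessian is neither positive- nor negative-semidefinite on all of R^2.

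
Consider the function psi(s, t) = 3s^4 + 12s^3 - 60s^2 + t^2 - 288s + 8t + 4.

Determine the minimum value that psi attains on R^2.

-849

psi(s,t) separates as P(s) + Q(t) + 4, so its minimum is min P + min Q + 4.
P'(s) = 12(s - 3)(s + 2)(s + 4) vanishes at s ∈ {-4, -2, 3}; Q'(t) = 2(t + 4) vanishes at t ∈ {-4}.
Local minima of P (where P''>0): P(-4)=192, P(3)=-837. Local minima of Q: Q(-4)=-16.
So the global minimum of psi is P(3) + Q(-4) + 4 = -837 − 16 + 4 = -849, attained at (3, -4).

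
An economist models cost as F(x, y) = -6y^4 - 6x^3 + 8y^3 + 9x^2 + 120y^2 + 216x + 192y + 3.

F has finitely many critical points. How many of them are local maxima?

F separates as a function of x plus a function of y, so ∇F=0 decouples.
∂F/∂x = -18(x - 4)(x + 3) = 0 at x ∈ {-3, 4}; ∂F/∂y = -24(y - 4)(y + 1)(y + 2) = 0 at y ∈ {-2, -1, 4}.
The Hessian is diagonal: diag(F_xx, F_yy). Second derivatives: F_xx(-3)=126, F_xx(4)=-126; F_yy(-2)=-144, F_yy(-1)=120, F_yy(4)=-720.
Local maxima occur where both diagonal entries negative: (4, -2), (4, 4). Count: 2.

2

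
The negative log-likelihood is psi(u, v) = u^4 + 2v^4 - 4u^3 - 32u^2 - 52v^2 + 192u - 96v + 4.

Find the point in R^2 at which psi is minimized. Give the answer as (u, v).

psi(u,v) separates as P(u) + Q(v) + 4, so its minimum is min P + min Q + 4.
P'(u) = 4(u - 4)(u - 3)(u + 4) vanishes at u ∈ {-4, 3, 4}; Q'(v) = 8(v - 4)(v + 1)(v + 3) vanishes at v ∈ {-3, -1, 4}.
Local minima of P (where P''>0): P(-4)=-768, P(4)=256. Local minima of Q: Q(-3)=-18, Q(4)=-704.
So the global minimum of psi is P(-4) + Q(4) + 4 = -768 − 704 + 4 = -1468, attained at (-4, 4).

(-4, 4)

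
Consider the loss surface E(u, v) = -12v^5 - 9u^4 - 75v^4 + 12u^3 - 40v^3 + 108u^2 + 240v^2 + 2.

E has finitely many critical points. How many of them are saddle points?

6

E separates as a function of u plus a function of v, so ∇E=0 decouples.
∂E/∂u = -36u(u - 3)(u + 2) = 0 at u ∈ {-2, 0, 3}; ∂E/∂v = -60v(v - 1)(v + 2)(v + 4) = 0 at v ∈ {-4, -2, 0, 1}.
The Hessian is diagonal: diag(E_uu, E_vv). Second derivatives: E_uu(-2)=-360, E_uu(0)=216, E_uu(3)=-540; E_vv(-4)=2400, E_vv(-2)=-720, E_vv(0)=480, E_vv(1)=-900.
Saddle points occur where the two diagonal entries have opposite signs: (-2, -4), (-2, 0), (0, -2), (0, 1), (3, -4), (3, 0). Count: 6.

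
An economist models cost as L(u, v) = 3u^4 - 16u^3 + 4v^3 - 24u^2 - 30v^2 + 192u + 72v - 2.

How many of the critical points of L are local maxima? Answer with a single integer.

L separates as a function of u plus a function of v, so ∇L=0 decouples.
∂L/∂u = 12(u - 4)(u - 2)(u + 2) = 0 at u ∈ {-2, 2, 4}; ∂L/∂v = 12(v - 3)(v - 2) = 0 at v ∈ {2, 3}.
The Hessian is diagonal: diag(L_uu, L_vv). Second derivatives: L_uu(-2)=288, L_uu(2)=-96, L_uu(4)=144; L_vv(2)=-12, L_vv(3)=12.
Local maxima occur where both diagonal entries negative: (2, 2). Count: 1.

1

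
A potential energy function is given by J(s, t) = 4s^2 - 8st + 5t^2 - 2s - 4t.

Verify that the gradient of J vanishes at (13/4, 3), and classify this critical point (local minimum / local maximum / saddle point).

local minimum

∇J = (8s - 8t - 2, -8s + 10t - 4); substituting (13/4, 3) gives ∇J = (0, 0), so (13/4, 3) is indeed a critical point.
The Hessian of J is constant: H = [[8, -8], [-8, 10]].
det(H) = 8·10 − (-8)² = 16.
det(H) > 0 and tr(H) = 18 > 0, so H is positive definite and the point is a local minimum.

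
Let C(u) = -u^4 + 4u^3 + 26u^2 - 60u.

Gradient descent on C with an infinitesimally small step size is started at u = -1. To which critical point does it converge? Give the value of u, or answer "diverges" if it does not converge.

1

C'(u) = -4(u - 5)(u - 1)(u + 3), so C'(-1) = -96.
Gradient descent moves in the -C' direction, i.e. u is increasing.
The nearest critical point in that direction is u = 1, where C'' = 64 > 0 (a local minimum). The iterate converges there.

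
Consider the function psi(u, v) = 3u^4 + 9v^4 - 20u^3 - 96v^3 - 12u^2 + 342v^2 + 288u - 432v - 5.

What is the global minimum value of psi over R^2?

-598

psi(u,v) separates as P(u) + Q(v) − 5, so its minimum is min P + min Q − 5.
P'(u) = 12(u - 4)(u - 3)(u + 2) vanishes at u ∈ {-2, 3, 4}; Q'(v) = 36(v - 4)(v - 3)(v - 1) vanishes at v ∈ {1, 3, 4}.
Local minima of P (where P''>0): P(-2)=-416, P(4)=448. Local minima of Q: Q(1)=-177, Q(4)=-96.
So the global minimum of psi is P(-2) + Q(1) − 5 = -416 − 177 − 5 = -598, attained at (-2, 1).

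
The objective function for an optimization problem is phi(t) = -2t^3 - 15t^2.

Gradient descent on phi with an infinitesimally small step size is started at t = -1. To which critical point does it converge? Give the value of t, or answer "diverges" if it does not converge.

-5

phi'(t) = -6t(t + 5), so phi'(-1) = 24.
Gradient descent moves in the -phi' direction, i.e. t is decreasing.
The nearest critical point in that direction is t = -5, where phi'' = 30 > 0 (a local minimum). The iterate converges there.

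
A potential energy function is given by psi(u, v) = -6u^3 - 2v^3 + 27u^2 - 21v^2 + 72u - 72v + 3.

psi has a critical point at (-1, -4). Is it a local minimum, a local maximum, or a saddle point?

The mixed partial ∂²psi/∂u∂v is 0, so the Hessian at any point is diag(psi_uu, psi_vv) = diag(18(-2u + 3), -6(2v + 7)).
At (-1, -4): H = diag(90, 6).
Both eigenvalues are positive, so H is positive definite: a local minimum.

local minimum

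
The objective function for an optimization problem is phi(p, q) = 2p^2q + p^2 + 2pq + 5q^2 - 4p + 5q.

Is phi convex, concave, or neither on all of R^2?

neither

The term 2p^2q is cubic, so the Hessian is not constant.
∂²phi/∂p² = 4q + 2, which takes both signs as q varies (negative for sufficiently negative q). A diagonal entry of the Hessian changing sign means the Hessian is neither positive- nor negative-semidefinite on all of R^2.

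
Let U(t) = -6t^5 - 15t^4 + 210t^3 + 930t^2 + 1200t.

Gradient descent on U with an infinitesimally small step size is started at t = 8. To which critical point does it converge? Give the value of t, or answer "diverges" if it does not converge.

diverges

U'(t) = -30(t - 5)(t + 1)(t + 2)(t + 4), so U'(8) = -97200.
Gradient descent moves in the -U' direction, i.e. t is increasing.
There is no critical point above t=8, and U' keeps the same sign, so the iterate runs off to +∞.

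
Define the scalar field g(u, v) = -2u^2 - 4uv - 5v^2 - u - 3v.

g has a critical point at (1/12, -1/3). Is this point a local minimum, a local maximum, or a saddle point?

The Hessian of g is constant: H = [[-4, -4], [-4, -10]].
det(H) = (-4)·(-10) − (-4)² = 24.
det(H) > 0 and tr(H) = -14 < 0, so H is negative definite and the point is a local maximum.

local maximum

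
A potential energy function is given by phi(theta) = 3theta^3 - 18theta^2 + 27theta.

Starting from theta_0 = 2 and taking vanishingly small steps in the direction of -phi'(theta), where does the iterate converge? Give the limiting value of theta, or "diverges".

phi'(theta) = 9(theta - 3)(theta - 1), so phi'(2) = -9.
Gradient descent moves in the -phi' direction, i.e. theta is increasing.
The nearest critical point in that direction is theta = 3, where phi'' = 18 > 0 (a local minimum). The iterate converges there.

3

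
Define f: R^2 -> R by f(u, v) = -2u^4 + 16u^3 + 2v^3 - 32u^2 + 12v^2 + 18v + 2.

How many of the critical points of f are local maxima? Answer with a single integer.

2

f separates as a function of u plus a function of v, so ∇f=0 decouples.
∂f/∂u = -8u(u - 4)(u - 2) = 0 at u ∈ {0, 2, 4}; ∂f/∂v = 6(v + 1)(v + 3) = 0 at v ∈ {-3, -1}.
The Hessian is diagonal: diag(f_uu, f_vv). Second derivatives: f_uu(0)=-64, f_uu(2)=32, f_uu(4)=-64; f_vv(-3)=-12, f_vv(-1)=12.
Local maxima occur where both diagonal entries negative: (0, -3), (4, -3). Count: 2.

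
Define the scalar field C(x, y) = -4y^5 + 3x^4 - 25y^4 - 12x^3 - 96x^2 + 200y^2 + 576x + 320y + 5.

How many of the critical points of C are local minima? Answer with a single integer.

C separates as a function of x plus a function of y, so ∇C=0 decouples.
∂C/∂x = 12(x - 4)(x - 3)(x + 4) = 0 at x ∈ {-4, 3, 4}; ∂C/∂y = -20(y - 2)(y + 1)(y + 2)(y + 4) = 0 at y ∈ {-4, -2, -1, 2}.
The Hessian is diagonal: diag(C_xx, C_yy). Second derivatives: C_xx(-4)=672, C_xx(3)=-84, C_xx(4)=96; C_yy(-4)=720, C_yy(-2)=-160, C_yy(-1)=180, C_yy(2)=-1440.
Local minima occur where both diagonal entries positive: (-4, -4), (-4, -1), (4, -4), (4, -1). Count: 4.

4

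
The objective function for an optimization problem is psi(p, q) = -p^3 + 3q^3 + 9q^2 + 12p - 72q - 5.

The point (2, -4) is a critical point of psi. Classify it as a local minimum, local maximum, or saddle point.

local maximum

The mixed partial ∂²psi/∂p∂q is 0, so the Hessian at any point is diag(psi_pp, psi_qq) = diag(-6p, 18(q + 1)).
At (2, -4): H = diag(-12, -54).
Both eigenvalues are negative, so H is negative definite: a local maximum.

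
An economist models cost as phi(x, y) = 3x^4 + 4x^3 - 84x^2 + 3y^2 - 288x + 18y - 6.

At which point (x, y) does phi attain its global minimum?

(4, -3)

phi(x,y) separates as P(x) + Q(y) − 6, so its minimum is min P + min Q − 6.
P'(x) = 12(x - 4)(x + 2)(x + 3) vanishes at x ∈ {-3, -2, 4}; Q'(y) = 6y + 18 vanishes at y ∈ {-3}.
Local minima of P (where P''>0): P(-3)=243, P(4)=-1472. Local minima of Q: Q(-3)=-27.
So the global minimum of phi is P(4) + Q(-3) − 6 = -1472 − 27 − 6 = -1505, attained at (4, -3).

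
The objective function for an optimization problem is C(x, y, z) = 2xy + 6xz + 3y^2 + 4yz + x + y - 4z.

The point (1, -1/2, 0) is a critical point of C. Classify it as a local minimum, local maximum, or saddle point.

The Hessian is constant: H = [[0, 2, 6], [2, 6, 4], [6, 4, 0]].
Leading principal minors: Δ₁ = 0, Δ₂ = -4, Δ₃ = -120.
The minors fit neither the all-positive nor the alternating-sign pattern, so H is indefinite: a saddle point.

saddle point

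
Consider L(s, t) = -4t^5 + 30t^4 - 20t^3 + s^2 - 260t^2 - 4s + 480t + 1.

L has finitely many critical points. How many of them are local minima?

2

L separates as a function of s plus a function of t, so ∇L=0 decouples.
∂L/∂s = 2(s - 2) = 0 at s ∈ {2}; ∂L/∂t = -20(t - 4)(t - 3)(t - 1)(t + 2) = 0 at t ∈ {-2, 1, 3, 4}.
The Hessian is diagonal: diag(L_ss, L_tt). Second derivatives: L_ss(2)=2; L_tt(-2)=1800, L_tt(1)=-360, L_tt(3)=200, L_tt(4)=-360.
Local minima occur where both diagonal entries positive: (2, -2), (2, 3). Count: 2.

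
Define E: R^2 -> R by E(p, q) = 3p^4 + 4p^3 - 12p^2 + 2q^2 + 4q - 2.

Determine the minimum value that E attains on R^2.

E(p,q) separates as A(p) + B(q) − 2, so its minimum is min A + min B − 2.
A'(p) = 12p(p - 1)(p + 2) vanishes at p ∈ {-2, 0, 1}; B'(q) = 4q + 4 vanishes at q ∈ {-1}.
Local minima of A (where A''>0): A(-2)=-32, A(1)=-5. Local minima of B: B(-1)=-2.
So the global minimum of E is A(-2) + B(-1) − 2 = -32 − 2 − 2 = -36, attained at (-2, -1).

-36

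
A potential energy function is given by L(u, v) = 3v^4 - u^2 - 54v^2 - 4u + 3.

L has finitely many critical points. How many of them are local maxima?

L separates as a function of u plus a function of v, so ∇L=0 decouples.
∂L/∂u = -2(u + 2) = 0 at u ∈ {-2}; ∂L/∂v = 12v(v - 3)(v + 3) = 0 at v ∈ {-3, 0, 3}.
The Hessian is diagonal: diag(L_uu, L_vv). Second derivatives: L_uu(-2)=-2; L_vv(-3)=216, L_vv(0)=-108, L_vv(3)=216.
Local maxima occur where both diagonal entries negative: (-2, 0). Count: 1.

1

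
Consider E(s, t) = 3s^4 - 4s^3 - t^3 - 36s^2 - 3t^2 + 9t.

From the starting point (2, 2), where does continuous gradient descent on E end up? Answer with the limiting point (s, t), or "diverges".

E is separable, so gradient descent decouples: s follows -∂E/∂s, t follows -∂E/∂t.
∂E/∂s = 12s(s - 3)(s + 2); at s=2 this is -96, so s increases.
∂E/∂t = -3(t - 1)(t + 3); at t=2 this is -15, so t increases.
The t-coordinate has no critical point in that direction and runs off to infinity.

diverges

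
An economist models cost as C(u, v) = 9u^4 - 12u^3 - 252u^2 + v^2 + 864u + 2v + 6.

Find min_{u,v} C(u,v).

-4411

C(u,v) separates as P(u) + Q(v) + 6, so its minimum is min P + min Q + 6.
P'(u) = 36(u - 3)(u - 2)(u + 4) vanishes at u ∈ {-4, 2, 3}; Q'(v) = 2v + 2 vanishes at v ∈ {-1}.
Local minima of P (where P''>0): P(-4)=-4416, P(3)=729. Local minima of Q: Q(-1)=-1.
So the global minimum of C is P(-4) + Q(-1) + 6 = -4416 − 1 + 6 = -4411, attained at (-4, -1).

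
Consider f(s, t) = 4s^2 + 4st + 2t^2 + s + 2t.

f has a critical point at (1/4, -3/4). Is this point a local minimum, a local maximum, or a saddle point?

The Hessian of f is constant: H = [[8, 4], [4, 4]].
det(H) = 8·4 − 4² = 16.
det(H) > 0 and tr(H) = 12 > 0, so H is positive definite and the point is a local minimum.

local minimum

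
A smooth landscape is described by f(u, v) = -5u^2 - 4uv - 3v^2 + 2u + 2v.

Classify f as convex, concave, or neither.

concave

f is quadratic, so its Hessian is the constant matrix H = [[-10, -4], [-4, -6]].
det(H) = 44, tr(H) = -16.
det(H) > 0 and tr(H) < 0, so H is negative definite everywhere: concave.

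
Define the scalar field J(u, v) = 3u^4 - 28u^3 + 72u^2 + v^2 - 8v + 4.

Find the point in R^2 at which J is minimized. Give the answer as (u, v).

(0, 4)

J(u,v) separates as P(u) + Q(v) + 4, so its minimum is min P + min Q + 4.
P'(u) = 12u(u - 4)(u - 3) vanishes at u ∈ {0, 3, 4}; Q'(v) = 2v - 8 vanishes at v ∈ {4}.
Local minima of P (where P''>0): P(0)=0, P(4)=128. Local minima of Q: Q(4)=-16.
So the global minimum of J is P(0) + Q(4) + 4 = 0 − 16 + 4 = -12, attained at (0, 4).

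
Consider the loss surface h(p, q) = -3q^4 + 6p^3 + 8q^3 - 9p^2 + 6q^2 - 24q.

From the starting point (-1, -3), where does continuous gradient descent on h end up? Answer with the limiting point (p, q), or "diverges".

diverges

h is separable, so gradient descent decouples: p follows -∂h/∂p, q follows -∂h/∂q.
∂h/∂p = 18p(p - 1); at p=-1 this is 36, so p decreases.
∂h/∂q = -12(q - 2)(q - 1)(q + 1); at q=-3 this is 480, so q decreases.
The p-coordinate has no critical point in that direction and runs off to infinity.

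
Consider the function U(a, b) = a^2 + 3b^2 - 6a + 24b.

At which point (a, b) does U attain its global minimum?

(3, -4)

U(a,b) separates as P(a) + Q(b), so its minimum is min P + min Q.
P'(a) = 2a - 6 vanishes at a ∈ {3}; Q'(b) = 6b + 24 vanishes at b ∈ {-4}.
Local minima of P (where P''>0): P(3)=-9. Local minima of Q: Q(-4)=-48.
So the global minimum of U is P(3) + Q(-4) = -9 − 48 = -57, attained at (3, -4).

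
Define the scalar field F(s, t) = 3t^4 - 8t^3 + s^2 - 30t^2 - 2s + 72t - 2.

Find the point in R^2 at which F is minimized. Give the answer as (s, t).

F(s,t) separates as P(s) + Q(t) − 2, so its minimum is min P + min Q − 2.
P'(s) = 2s - 2 vanishes at s ∈ {1}; Q'(t) = 12(t - 3)(t - 1)(t + 2) vanishes at t ∈ {-2, 1, 3}.
Local minima of P (where P''>0): P(1)=-1. Local minima of Q: Q(-2)=-152, Q(3)=-27.
So the global minimum of F is P(1) + Q(-2) − 2 = -1 − 152 − 2 = -155, attained at (1, -2).

(1, -2)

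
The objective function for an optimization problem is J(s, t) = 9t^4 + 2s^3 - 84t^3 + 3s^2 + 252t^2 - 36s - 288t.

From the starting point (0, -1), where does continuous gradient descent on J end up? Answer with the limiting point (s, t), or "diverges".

J is separable, so gradient descent decouples: s follows -∂J/∂s, t follows -∂J/∂t.
∂J/∂s = 6(s - 2)(s + 3); at s=0 this is -36, so s increases.
∂J/∂t = 36(t - 4)(t - 2)(t - 1); at t=-1 this is -1080, so t increases.
s converges to its nearest critical value 2 (a local min of the s-part); t converges to 1. The iterate converges to (2, 1).

(2, 1)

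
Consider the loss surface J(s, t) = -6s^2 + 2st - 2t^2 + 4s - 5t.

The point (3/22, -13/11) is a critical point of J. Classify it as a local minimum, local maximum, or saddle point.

local maximum

The Hessian of J is constant: H = [[-12, 2], [2, -4]].
det(H) = (-12)·(-4) − 2² = 44.
det(H) > 0 and tr(H) = -16 < 0, so H is negative definite and the point is a local maximum.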